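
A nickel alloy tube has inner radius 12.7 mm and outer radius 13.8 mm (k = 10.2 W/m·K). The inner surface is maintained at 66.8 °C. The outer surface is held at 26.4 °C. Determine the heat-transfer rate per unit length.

Q' = 2πk·ΔT/ln(r₂/r₁) = 2π × 10.2 × 40.4 / ln(0.0138/0.0127) = 31200 W/m

Q' = 31.2 kW/m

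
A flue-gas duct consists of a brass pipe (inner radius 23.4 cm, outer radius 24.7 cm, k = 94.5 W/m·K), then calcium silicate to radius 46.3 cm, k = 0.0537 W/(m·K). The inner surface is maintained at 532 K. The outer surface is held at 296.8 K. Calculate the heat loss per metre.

Q' = 126 W/m

Resistance network (inner→outer):
  R'_brass = ln(0.247/0.234)/(2πk) = 0.05407/(2π·94.5) = 9.106×10^-5 m·K/W
  R'_calcium silicate = ln(0.463/0.247)/(2πk) = 0.6283/(2π·0.0537) = 1.862 m·K/W
ΣR = 9.106×10^-5 + 1.862 = 1.862 m·K/W
Q' = ΔT/ΣR = (532 K − 296.8 K)/1.862 = 126 W/m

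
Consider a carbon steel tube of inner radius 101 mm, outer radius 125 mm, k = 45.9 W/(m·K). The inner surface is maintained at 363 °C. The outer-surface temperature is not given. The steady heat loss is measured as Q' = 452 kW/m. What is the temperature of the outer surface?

Series resistances:
  R'_carbon steel = ln(0.125/0.101)/(2πk) = 0.2132/(2π·45.9) = 7.392×10^-4 m·K/W
ΣR = 7.392×10^-4 m·K/W
ΔT = Q'·ΣR = 4.52×10^5 × 7.392×10^-4 = 334.1 K
Heat flows outward, so T_out = T_in − ΔT = 363 − 334.1 = 28.9 °C

T_out = 28.9 °C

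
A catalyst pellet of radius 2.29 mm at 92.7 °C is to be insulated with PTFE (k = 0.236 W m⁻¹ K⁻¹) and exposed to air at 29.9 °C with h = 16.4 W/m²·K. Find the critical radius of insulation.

r_cr = 2.88 cm

For a sphere, r_cr = 2k_ins/h = 2·0.236/16.4 = 0.0288 m = 2.88 cm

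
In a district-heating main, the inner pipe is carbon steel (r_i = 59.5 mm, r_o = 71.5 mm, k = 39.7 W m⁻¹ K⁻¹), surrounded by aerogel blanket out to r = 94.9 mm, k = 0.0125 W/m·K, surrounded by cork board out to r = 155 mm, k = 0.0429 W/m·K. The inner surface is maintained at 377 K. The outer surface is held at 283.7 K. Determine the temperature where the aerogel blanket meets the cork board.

Treat each layer as a resistance in series:
  R'_carbon steel = ln(0.0715/0.0595)/(2πk) = 0.1837/(2π·39.7) = 7.365×10^-4 m·K/W
  R'_aerogel blanket = ln(0.0949/0.0715)/(2πk) = 0.2831/(2π·0.0125) = 3.605 m·K/W
  R'_cork board = ln(0.155/0.0949)/(2πk) = 0.4906/(2π·0.0429) = 1.820 m·K/W
ΣR = 7.365×10^-4 + 3.605 + 1.820 = 5.426 m·K/W
Q' = ΔT/ΣR = (377 K − 283.7 K)/5.426 = 17.19 W/m
From the inner boundary to the aerogel blanket/cork board interface, ΣR_partial = 3.606 m·K/W.
T_interface = T_in − Q'·ΣR_partial = 377 K − (17.19)(3.606) = 315.0 K

T = 315.0 K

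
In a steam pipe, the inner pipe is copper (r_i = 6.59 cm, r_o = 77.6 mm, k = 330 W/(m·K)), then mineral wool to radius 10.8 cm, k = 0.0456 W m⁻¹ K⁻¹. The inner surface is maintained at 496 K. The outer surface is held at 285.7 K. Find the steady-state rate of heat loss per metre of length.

Treat each layer as a resistance in series:
  R'_copper = ln(0.0776/0.0659)/(2πk) = 0.1634/(2π·330) = 7.882×10^-5 m·K/W
  R'_mineral wool = ln(0.108/0.0776)/(2πk) = 0.3306/(2π·0.0456) = 1.154 m·K/W
ΣR = 7.882×10^-5 + 1.154 = 1.154 m·K/W
Q' = ΔT/ΣR = (496 K − 285.7 K)/1.154 = 182 W/m

Q' = 182 W/m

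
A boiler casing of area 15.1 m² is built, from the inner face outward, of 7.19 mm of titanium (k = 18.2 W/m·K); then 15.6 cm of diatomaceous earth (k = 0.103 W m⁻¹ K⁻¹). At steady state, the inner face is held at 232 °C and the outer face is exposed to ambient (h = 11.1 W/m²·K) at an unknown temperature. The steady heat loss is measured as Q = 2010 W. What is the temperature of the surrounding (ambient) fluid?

Series resistances:
  R_titanium = L/(kA) = 0.00719/(18.2·15.1) = 2.616×10^-5 K/W
  R_diatomaceous earth = L/(kA) = 0.156/(0.103·15.1) = 0.1003 K/W
  R_conv,out = 1/(hA) = 1/(11.1·15.1) = 0.005966 K/W
ΣR = 0.1063 K/W
ΔT = Q·ΣR = 2010 × 0.1063 = 213.7 K
Heat flows outward, so T_out = T_in − ΔT = 232 − 213.7 = 18.3 °C

T_out = 18.3 °C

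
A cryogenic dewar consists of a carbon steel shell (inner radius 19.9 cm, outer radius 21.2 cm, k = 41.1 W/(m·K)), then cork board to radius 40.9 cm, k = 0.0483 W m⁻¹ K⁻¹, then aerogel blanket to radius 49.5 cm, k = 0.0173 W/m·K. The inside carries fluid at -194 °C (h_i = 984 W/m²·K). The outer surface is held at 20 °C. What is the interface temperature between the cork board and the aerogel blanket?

Treat each layer as a resistance in series:
  R_conv,in = 1/(4πr²h) = 1/(4π·0.199²·984) = 0.002042 K/W
  R_carbon steel = (1/0.199 − 1/0.212)/(4πk) = 0.3081/(4π·41.1) = 5.966×10^-4 K/W
  R_cork board = (1/0.212 − 1/0.409)/(4πk) = 2.272/(4π·0.0483) = 3.743 K/W
  R_aerogel blanket = (1/0.409 − 1/0.495)/(4πk) = 0.4248/(4π·0.0173) = 1.954 K/W
ΣR = 0.002042 + 5.966×10^-4 + 3.743 + 1.954 = 5.700 K/W
Q = ΔT/ΣR = (-194 °C − 20 °C)/5.700 = -37.54 W
From the inner boundary to the cork board/aerogel blanket interface, ΣR_partial = 3.746 K/W.
T_interface = T_in − Q·ΣR_partial = -194 °C − (-37.54)(3.746) = -53.4 °C

T = -53.4 °C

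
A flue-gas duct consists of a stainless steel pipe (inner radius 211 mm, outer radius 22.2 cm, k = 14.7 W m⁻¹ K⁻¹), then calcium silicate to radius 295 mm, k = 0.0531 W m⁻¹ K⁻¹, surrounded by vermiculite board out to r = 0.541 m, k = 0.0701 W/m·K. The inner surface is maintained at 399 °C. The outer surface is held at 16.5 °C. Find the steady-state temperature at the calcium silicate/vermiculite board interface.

Resistance network (inner→outer):
  R'_stainless steel = ln(0.222/0.211)/(2πk) = 0.05082/(2π·14.7) = 5.502×10^-4 m·K/W
  R'_calcium silicate = ln(0.295/0.222)/(2πk) = 0.2843/(2π·0.0531) = 0.8521 m·K/W
  R'_vermiculite board = ln(0.541/0.295)/(2πk) = 0.6064/(2π·0.0701) = 1.377 m·K/W
ΣR = 5.502×10^-4 + 0.8521 + 1.377 = 2.230 m·K/W
Q' = ΔT/ΣR = (399 °C − 16.5 °C)/2.230 = 171.5 W/m
From the inner boundary to the calcium silicate/vermiculite board interface, ΣR_partial = 0.8527 m·K/W.
T_interface = T_in − Q'·ΣR_partial = 399 °C − (171.5)(0.8527) = 253 °C

T = 253 °C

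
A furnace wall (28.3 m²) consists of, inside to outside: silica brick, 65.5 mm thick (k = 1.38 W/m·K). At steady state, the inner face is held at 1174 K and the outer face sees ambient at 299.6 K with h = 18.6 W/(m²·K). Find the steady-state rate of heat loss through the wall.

Q = 244 kW

Treat each layer as a resistance in series:
  R_silica brick = L/(kA) = 0.0655/(1.38·28.3) = 0.001677 K/W
  R_conv,out = 1/(hA) = 1/(18.6·28.3) = 0.001900 K/W
ΣR = 0.001677 + 0.001900 = 0.003577 K/W
Q = ΔT/ΣR = (1174 K − 299.6 K)/0.003577 = 2.44×10^5 W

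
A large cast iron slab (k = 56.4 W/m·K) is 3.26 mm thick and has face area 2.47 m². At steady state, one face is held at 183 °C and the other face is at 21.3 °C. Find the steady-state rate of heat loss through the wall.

Q = kA·ΔT/L = 56.4 × 2.47 × |183 °C − 21.3 °C| / 0.00326 = 6.91×10^6 W

Q = 6910 kW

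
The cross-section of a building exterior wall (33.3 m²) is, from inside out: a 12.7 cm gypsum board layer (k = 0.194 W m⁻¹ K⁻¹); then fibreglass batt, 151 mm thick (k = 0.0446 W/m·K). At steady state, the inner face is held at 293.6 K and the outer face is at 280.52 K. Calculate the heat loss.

Treat each layer as a resistance in series:
  R_gypsum board = L/(kA) = 0.127/(0.194·33.3) = 0.01966 K/W
  R_fibreglass batt = L/(kA) = 0.151/(0.0446·33.3) = 0.1017 K/W
ΣR = 0.01966 + 0.1017 = 0.1214 K/W
Q = ΔT/ΣR = (293.6 K − 280.52 K)/0.1214 = 108 W

Q = 108 W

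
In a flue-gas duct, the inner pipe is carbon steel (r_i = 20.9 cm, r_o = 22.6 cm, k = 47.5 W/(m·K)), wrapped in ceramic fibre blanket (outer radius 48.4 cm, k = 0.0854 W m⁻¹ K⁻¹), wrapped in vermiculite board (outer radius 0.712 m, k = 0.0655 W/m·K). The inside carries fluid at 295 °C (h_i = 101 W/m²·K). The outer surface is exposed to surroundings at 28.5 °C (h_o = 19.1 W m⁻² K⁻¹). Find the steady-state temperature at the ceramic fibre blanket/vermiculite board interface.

Resistance network (inner→outer):
  R'_conv,in = 1/(2πr h) = 1/(2π·0.209·101) = 0.007540 m·K/W
  R'_carbon steel = ln(0.226/0.209)/(2πk) = 0.07820/(2π·47.5) = 2.620×10^-4 m·K/W
  R'_ceramic fibre blanket = ln(0.484/0.226)/(2πk) = 0.7615/(2π·0.0854) = 1.419 m·K/W
  R'_vermiculite board = ln(0.712/0.484)/(2πk) = 0.3860/(2π·0.0655) = 0.9379 m·K/W
  R'_conv,out = 1/(2πr h) = 1/(2π·0.712·19.1) = 0.01170 m·K/W
ΣR = 0.007540 + 2.620×10^-4 + 1.419 + 0.9379 + 0.01170 = 2.376 m·K/W
Q' = ΔT/ΣR = (295 °C − 28.5 °C)/2.376 = 112.2 W/m
From the inner boundary to the ceramic fibre blanket/vermiculite board interface, ΣR_partial = 1.427 m·K/W.
T_interface = T_in − Q'·ΣR_partial = 295 °C − (112.2)(1.427) = 135 °C

T = 135 °C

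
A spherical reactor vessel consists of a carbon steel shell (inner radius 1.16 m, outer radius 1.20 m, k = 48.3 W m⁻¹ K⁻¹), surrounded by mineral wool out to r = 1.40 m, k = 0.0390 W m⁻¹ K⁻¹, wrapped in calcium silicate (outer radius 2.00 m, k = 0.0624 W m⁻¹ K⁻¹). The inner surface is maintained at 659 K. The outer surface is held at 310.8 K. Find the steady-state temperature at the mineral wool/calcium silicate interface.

T = 495 K

Treat each layer as a resistance in series:
  R_carbon steel = (1/1.16 − 1/1.20)/(4πk) = 0.02874/(4π·48.3) = 4.734×10^-5 K/W
  R_mineral wool = (1/1.20 − 1/1.40)/(4πk) = 0.1190/(4π·0.0390) = 0.2429 K/W
  R_calcium silicate = (1/1.40 − 1/2.00)/(4πk) = 0.2143/(4π·0.0624) = 0.2733 K/W
ΣR = 4.734×10^-5 + 0.2429 + 0.2733 = 0.5162 K/W
Q = ΔT/ΣR = (659 K − 310.8 K)/0.5162 = 674.5 W
From the inner boundary to the mineral wool/calcium silicate interface, ΣR_partial = 0.2429 K/W.
T_interface = T_in − Q·ΣR_partial = 659 K − (674.5)(0.2429) = 495 K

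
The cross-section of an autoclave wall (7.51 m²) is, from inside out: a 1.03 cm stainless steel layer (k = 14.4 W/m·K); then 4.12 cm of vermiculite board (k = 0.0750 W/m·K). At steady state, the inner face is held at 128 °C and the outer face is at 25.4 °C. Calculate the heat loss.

Series thermal resistances, inner to outer:
  R_stainless steel = L/(kA) = 0.0103/(14.4·7.51) = 9.524×10^-5 K/W
  R_vermiculite board = L/(kA) = 0.0412/(0.0750·7.51) = 0.07315 K/W
ΣR = 9.524×10^-5 + 0.07315 = 0.07325 K/W
Q = ΔT/ΣR = (128 °C − 25.4 °C)/0.07325 = 1400 W

Q = 1400 W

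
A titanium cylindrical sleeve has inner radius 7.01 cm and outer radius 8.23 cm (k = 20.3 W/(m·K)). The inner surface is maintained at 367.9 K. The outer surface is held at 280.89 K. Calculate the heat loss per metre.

Q' = 69200 W/m

Q' = 2πk·ΔT/ln(r₂/r₁) = 2π × 20.3 × 87.01 / ln(0.0823/0.0701) = 69200 W/m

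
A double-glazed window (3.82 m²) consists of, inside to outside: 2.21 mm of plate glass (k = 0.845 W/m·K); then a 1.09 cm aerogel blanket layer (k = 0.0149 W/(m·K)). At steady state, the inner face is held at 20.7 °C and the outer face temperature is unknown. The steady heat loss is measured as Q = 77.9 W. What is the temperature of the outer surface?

T_out = 5.73 °C

Series resistances:
  R_plate glass = L/(kA) = 0.00221/(0.845·3.82) = 6.847×10^-4 K/W
  R_aerogel blanket = L/(kA) = 0.0109/(0.0149·3.82) = 0.1915 K/W
ΣR = 0.1922 K/W
ΔT = Q·ΣR = 77.9 × 0.1922 = 14.97 K
Heat flows outward, so T_out = T_in − ΔT = 20.7 − 14.97 = 5.73 °C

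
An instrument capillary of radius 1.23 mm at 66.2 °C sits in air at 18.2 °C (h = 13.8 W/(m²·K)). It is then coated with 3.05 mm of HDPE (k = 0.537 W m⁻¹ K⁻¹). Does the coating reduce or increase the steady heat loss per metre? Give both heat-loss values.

Critical radius for a cylinder: r_cr = k/h = 0.0389 m = 3.89 cm.
Outer radius after coating: r₂ = 0.00123 + 0.00305 = 0.00428 m.
Since r₁ < r_cr and r₂ ≤ r_cr, the coating moves toward the maximum at r_cr — heat loss rises.
Bare: R = 1/(2πr₁h) = 9.376 m·K/W; Q = 48/9.376 = 5.12 W/m.
Coated: R = R_cond + R_conv = 3.064 m·K/W; Q = 48/3.064 = 15.7 W/m.

increases: 5.12 → 15.7 W/m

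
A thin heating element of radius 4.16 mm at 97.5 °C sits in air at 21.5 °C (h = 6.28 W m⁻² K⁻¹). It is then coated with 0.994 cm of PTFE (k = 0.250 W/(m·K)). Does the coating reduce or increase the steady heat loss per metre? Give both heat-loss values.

Critical radius for a cylinder: r_cr = k/h = 0.0398 m = 3.98 cm.
Outer radius after coating: r₂ = 0.00416 + 0.00994 = 0.01410 m.
Since r₁ < r_cr and r₂ ≤ r_cr, the coating moves toward the maximum at r_cr — heat loss rises.
Bare: R = 1/(2πr₁h) = 6.092 m·K/W; Q = 76/6.092 = 12.5 W/m.
Coated: R = R_cond + R_conv = 2.574 m·K/W; Q = 76/2.574 = 29.5 W/m.

increases: 12.5 → 29.5 W/m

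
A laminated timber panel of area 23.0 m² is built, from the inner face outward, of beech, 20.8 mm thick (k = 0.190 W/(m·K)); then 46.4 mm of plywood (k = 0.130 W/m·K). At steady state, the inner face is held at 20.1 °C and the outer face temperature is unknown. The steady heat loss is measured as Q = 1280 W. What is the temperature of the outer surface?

T_out = -5.86 °C

Sum the resistances:
  R_beech = L/(kA) = 0.0208/(0.190·23.0) = 0.004760 K/W
  R_plywood = L/(kA) = 0.0464/(0.130·23.0) = 0.01552 K/W
ΣR = 0.02028 K/W
ΔT = Q·ΣR = 1280 × 0.02028 = 25.96 K
Heat flows outward, so T_out = T_in − ΔT = 20.1 − 25.96 = -5.86 °C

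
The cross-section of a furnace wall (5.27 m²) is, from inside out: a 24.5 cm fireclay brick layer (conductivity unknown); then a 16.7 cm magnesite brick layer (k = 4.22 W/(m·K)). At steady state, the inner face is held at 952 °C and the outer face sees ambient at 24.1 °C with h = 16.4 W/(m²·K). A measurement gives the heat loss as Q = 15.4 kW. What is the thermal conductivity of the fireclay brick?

ΣR = ΔT/Q = |952 − 24.1|/15400 = 0.06025 K/W
Known resistances:
  R_magnesite brick = L/(kA) = 0.167/(4.22·5.27) = 0.007509 K/W
  R_conv,out = 1/(hA) = 1/(16.4·5.27) = 0.01157 K/W
R_fireclay brick = ΣR − ΣR_known = 0.06025 − 0.01908 = 0.04117 K/W
L/(kA) = 0.04117 ⇒ k = 0.245/(0.04117·5.27) = 1.13 W/m·K

k = 1.13 W/m·K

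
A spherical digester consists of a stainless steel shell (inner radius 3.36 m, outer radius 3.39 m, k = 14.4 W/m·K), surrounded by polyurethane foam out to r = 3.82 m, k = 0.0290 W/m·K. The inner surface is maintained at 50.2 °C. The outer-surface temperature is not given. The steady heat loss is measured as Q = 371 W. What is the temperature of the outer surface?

T_out = 16.4 °C

Sum the resistances:
  R_stainless steel = (1/3.36 − 1/3.39)/(4πk) = 0.002634/(4π·14.4) = 1.455×10^-5 K/W
  R_polyurethane foam = (1/3.39 − 1/3.82)/(4πk) = 0.03321/(4π·0.0290) = 0.09112 K/W
ΣR = 0.09113 K/W
ΔT = Q·ΣR = 371 × 0.09113 = 33.81 K
Heat flows outward, so T_out = T_in − ΔT = 50.2 − 33.81 = 16.4 °C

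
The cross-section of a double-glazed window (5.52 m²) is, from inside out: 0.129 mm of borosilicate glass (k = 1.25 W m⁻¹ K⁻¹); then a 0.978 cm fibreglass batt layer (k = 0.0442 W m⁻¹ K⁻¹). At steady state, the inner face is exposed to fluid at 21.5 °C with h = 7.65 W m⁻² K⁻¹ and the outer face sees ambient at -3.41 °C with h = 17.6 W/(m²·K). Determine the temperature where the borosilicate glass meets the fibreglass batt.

T = 13.5 °C

Series thermal resistances, inner to outer:
  R_conv,in = 1/(hA) = 1/(7.65·5.52) = 0.02368 K/W
  R_borosilicate glass = L/(kA) = 1.29×10^-4/(1.25·5.52) = 1.870×10^-5 K/W
  R_fibreglass batt = L/(kA) = 0.00978/(0.0442·5.52) = 0.04008 K/W
  R_conv,out = 1/(hA) = 1/(17.6·5.52) = 0.01029 K/W
ΣR = 0.02368 + 1.870×10^-5 + 0.04008 + 0.01029 = 0.07407 K/W
Q = ΔT/ΣR = (21.5 °C − -3.41 °C)/0.07407 = 336.3 W
From the inner boundary to the borosilicate glass/fibreglass batt interface, ΣR_partial = 0.02370 K/W.
T_interface = T_in − Q·ΣR_partial = 21.5 °C − (336.3)(0.02370) = 13.5 °C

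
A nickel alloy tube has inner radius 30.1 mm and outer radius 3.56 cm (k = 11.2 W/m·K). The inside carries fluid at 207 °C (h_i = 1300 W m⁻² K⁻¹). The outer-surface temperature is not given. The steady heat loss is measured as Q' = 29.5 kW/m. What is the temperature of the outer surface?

T_out = 16.7 °C

Sum the resistances:
  R'_conv,in = 1/(2πr h) = 1/(2π·0.0301·1300) = 0.004067 m·K/W
  R'_nickel alloy = ln(0.0356/0.0301)/(2πk) = 0.1678/(2π·11.2) = 0.002385 m·K/W
ΣR = 0.006452 m·K/W
ΔT = Q'·ΣR = 29500 × 0.006452 = 190.3 K
Heat flows outward, so T_out = T_in − ΔT = 207 − 190.3 = 16.7 °C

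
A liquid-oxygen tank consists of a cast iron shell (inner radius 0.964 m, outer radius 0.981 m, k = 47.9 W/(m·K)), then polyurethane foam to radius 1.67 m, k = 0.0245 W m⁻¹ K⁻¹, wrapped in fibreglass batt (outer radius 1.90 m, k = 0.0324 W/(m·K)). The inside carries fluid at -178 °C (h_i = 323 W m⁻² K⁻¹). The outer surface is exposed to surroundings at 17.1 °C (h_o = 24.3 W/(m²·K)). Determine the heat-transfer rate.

Q = 126 W

Treat each layer as a resistance in series:
  R_conv,in = 1/(4πr²h) = 1/(4π·0.964²·323) = 2.651×10^-4 K/W
  R_cast iron = (1/0.964 − 1/0.981)/(4πk) = 0.01798/(4π·47.9) = 2.986×10^-5 K/W
  R_polyurethane foam = (1/0.981 − 1/1.67)/(4πk) = 0.4206/(4π·0.0245) = 1.366 K/W
  R_fibreglass batt = (1/1.67 − 1/1.90)/(4πk) = 0.07249/(4π·0.0324) = 0.1780 K/W
  R_conv,out = 1/(4πr²h) = 1/(4π·1.90²·24.3) = 9.071×10^-4 K/W
ΣR = 2.651×10^-4 + 2.986×10^-5 + 1.366 + 0.1780 + 9.071×10^-4 = 1.545 K/W
Q = ΔT/ΣR = (-178 °C − 17.1 °C)/1.545 = -126 W
(Negative Q ⇒ heat flows inward; heat gain = 126 W.)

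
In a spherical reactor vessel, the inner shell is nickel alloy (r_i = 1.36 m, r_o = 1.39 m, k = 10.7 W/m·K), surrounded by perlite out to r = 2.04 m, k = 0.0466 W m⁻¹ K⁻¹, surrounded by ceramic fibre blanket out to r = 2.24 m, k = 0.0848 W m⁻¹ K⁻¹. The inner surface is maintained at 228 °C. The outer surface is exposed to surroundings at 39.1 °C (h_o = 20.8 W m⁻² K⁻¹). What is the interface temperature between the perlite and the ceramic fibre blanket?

Series thermal resistances, inner to outer:
  R_nickel alloy = (1/1.36 − 1/1.39)/(4πk) = 0.01587/(4π·10.7) = 1.180×10^-4 K/W
  R_perlite = (1/1.39 − 1/2.04)/(4πk) = 0.2292/(4π·0.0466) = 0.3914 K/W
  R_ceramic fibre blanket = (1/2.04 − 1/2.24)/(4πk) = 0.04377/(4π·0.0848) = 0.04107 K/W
  R_conv,out = 1/(4πr²h) = 1/(4π·2.24²·20.8) = 7.625×10^-4 K/W
ΣR = 1.180×10^-4 + 0.3914 + 0.04107 + 7.625×10^-4 = 0.4334 K/W
Q = ΔT/ΣR = (228 °C − 39.1 °C)/0.4334 = 435.9 W
From the inner boundary to the perlite/ceramic fibre blanket interface, ΣR_partial = 0.3915 K/W.
T_interface = T_in − Q·ΣR_partial = 228 °C − (435.9)(0.3915) = 57.3 °C

T = 57.3 °C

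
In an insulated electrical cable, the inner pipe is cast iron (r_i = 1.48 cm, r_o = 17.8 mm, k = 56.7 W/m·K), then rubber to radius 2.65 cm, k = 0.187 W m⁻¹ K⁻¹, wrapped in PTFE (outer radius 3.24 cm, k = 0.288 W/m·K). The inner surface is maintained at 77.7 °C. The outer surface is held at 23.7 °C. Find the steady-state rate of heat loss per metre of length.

Treat each layer as a resistance in series:
  R'_cast iron = ln(0.0178/0.0148)/(2πk) = 0.1846/(2π·56.7) = 5.181×10^-4 m·K/W
  R'_rubber = ln(0.0265/0.0178)/(2πk) = 0.3979/(2π·0.187) = 0.3387 m·K/W
  R'_PTFE = ln(0.0324/0.0265)/(2πk) = 0.2010/(2π·0.288) = 0.1111 m·K/W
ΣR = 5.181×10^-4 + 0.3387 + 0.1111 = 0.4503 m·K/W
Q' = ΔT/ΣR = (77.7 °C − 23.7 °C)/0.4503 = 120 W/m

Q' = 120 W/m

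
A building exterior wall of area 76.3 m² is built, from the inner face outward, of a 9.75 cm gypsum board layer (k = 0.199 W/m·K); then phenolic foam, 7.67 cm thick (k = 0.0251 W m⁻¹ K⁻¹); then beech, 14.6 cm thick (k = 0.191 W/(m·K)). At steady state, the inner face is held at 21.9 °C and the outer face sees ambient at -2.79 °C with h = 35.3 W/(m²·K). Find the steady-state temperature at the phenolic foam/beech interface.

T = 1.72 °C

Treat each layer as a resistance in series:
  R_gypsum board = L/(kA) = 0.0975/(0.199·76.3) = 0.006421 K/W
  R_phenolic foam = L/(kA) = 0.0767/(0.0251·76.3) = 0.04005 K/W
  R_beech = L/(kA) = 0.146/(0.191·76.3) = 0.01002 K/W
  R_conv,out = 1/(hA) = 1/(35.3·76.3) = 3.713×10^-4 K/W
ΣR = 0.006421 + 0.04005 + 0.01002 + 3.713×10^-4 = 0.05686 K/W
Q = ΔT/ΣR = (21.9 °C − -2.79 °C)/0.05686 = 434.2 W
From the inner boundary to the phenolic foam/beech interface, ΣR_partial = 0.04647 K/W.
T_interface = T_in − Q·ΣR_partial = 21.9 °C − (434.2)(0.04647) = 1.72 °C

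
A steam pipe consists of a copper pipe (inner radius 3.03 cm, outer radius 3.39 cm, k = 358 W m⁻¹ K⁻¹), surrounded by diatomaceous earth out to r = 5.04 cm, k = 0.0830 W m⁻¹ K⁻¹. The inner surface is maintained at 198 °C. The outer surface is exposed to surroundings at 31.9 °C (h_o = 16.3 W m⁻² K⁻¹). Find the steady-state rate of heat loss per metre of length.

Treat each layer as a resistance in series:
  R'_copper = ln(0.0339/0.0303)/(2πk) = 0.1123/(2π·358) = 4.991×10^-5 m·K/W
  R'_diatomaceous earth = ln(0.0504/0.0339)/(2πk) = 0.3966/(2π·0.0830) = 0.7604 m·K/W
  R'_conv,out = 1/(2πr h) = 1/(2π·0.0504·16.3) = 0.1937 m·K/W
ΣR = 4.991×10^-5 + 0.7604 + 0.1937 = 0.9541 m·K/W
Q' = ΔT/ΣR = (198 °C − 31.9 °C)/0.9541 = 174 W/m

Q' = 174 W/m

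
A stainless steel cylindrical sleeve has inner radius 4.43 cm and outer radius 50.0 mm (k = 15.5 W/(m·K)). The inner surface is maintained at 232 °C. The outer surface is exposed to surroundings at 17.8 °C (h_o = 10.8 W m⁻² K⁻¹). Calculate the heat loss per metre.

Series thermal resistances, inner to outer:
  R'_stainless steel = ln(0.0500/0.0443)/(2πk) = 0.1210/(2π·15.5) = 0.001243 m·K/W
  R'_conv,out = 1/(2πr h) = 1/(2π·0.0500·10.8) = 0.2947 m·K/W
ΣR = 0.001243 + 0.2947 = 0.2959 m·K/W
Q' = ΔT/ΣR = (232 °C − 17.8 °C)/0.2959 = 724 W/m

Q' = 724 W/m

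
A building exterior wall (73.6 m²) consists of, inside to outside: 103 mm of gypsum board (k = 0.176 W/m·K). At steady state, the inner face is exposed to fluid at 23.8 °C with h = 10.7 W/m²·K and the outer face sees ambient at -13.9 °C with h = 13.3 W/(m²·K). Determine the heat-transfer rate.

Q = 3.68 kW

Series thermal resistances, inner to outer:
  R_conv,in = 1/(hA) = 1/(10.7·73.6) = 0.001270 K/W
  R_gypsum board = L/(kA) = 0.103/(0.176·73.6) = 0.007951 K/W
  R_conv,out = 1/(hA) = 1/(13.3·73.6) = 0.001022 K/W
ΣR = 0.001270 + 0.007951 + 0.001022 = 0.01024 K/W
Q = ΔT/ΣR = (23.8 °C − -13.9 °C)/0.01024 = 3680 W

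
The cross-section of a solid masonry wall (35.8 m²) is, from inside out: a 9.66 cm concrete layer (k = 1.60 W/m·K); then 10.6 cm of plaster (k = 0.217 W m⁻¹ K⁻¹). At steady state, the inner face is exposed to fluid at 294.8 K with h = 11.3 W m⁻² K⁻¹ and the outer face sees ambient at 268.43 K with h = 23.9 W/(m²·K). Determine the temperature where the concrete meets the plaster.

T = 289.0 K

Treat each layer as a resistance in series:
  R_conv,in = 1/(hA) = 1/(11.3·35.8) = 0.002472 K/W
  R_concrete = L/(kA) = 0.0966/(1.60·35.8) = 0.001686 K/W
  R_plaster = L/(kA) = 0.106/(0.217·35.8) = 0.01364 K/W
  R_conv,out = 1/(hA) = 1/(23.9·35.8) = 0.001169 K/W
ΣR = 0.002472 + 0.001686 + 0.01364 + 0.001169 = 0.01897 K/W
Q = ΔT/ΣR = (294.8 K − 268.43 K)/0.01897 = 1390 W
From the inner boundary to the concrete/plaster interface, ΣR_partial = 0.004158 K/W.
T_interface = T_in − Q·ΣR_partial = 294.8 K − (1390)(0.004158) = 289.0 K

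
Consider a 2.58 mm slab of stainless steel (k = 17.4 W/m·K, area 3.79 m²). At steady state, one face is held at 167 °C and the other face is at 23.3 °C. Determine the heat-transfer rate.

Q = kA·ΔT/L = 17.4 × 3.79 × |167 °C − 23.3 °C| / 0.00258 = 3.67×10^6 W

Q = 3.67×10^6 W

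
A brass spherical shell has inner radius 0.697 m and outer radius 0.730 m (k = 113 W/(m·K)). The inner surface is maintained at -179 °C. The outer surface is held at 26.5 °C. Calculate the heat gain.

Q = 4.50×10^6 W

Q = 4πk·ΔT/(1/r₁ − 1/r₂) = 4π × 113 × 205.5 / (1/0.697 − 1/0.730) = 4.50×10^6 W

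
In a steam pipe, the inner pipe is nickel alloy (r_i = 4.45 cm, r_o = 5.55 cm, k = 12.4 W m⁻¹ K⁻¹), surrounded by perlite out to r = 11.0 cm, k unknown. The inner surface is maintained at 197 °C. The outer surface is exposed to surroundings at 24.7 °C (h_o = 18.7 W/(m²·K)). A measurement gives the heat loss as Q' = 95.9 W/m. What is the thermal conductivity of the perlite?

k = 0.0634 W/m·K

ΣR = ΔT/Q' = |197 − 24.7|/95.9 = 1.797 m·K/W
Known resistances:
  R'_nickel alloy = ln(0.0555/0.0445)/(2πk) = 0.2209/(2π·12.4) = 0.002835 m·K/W
  R'_conv,out = 1/(2πr h) = 1/(2π·0.110·18.7) = 0.07737 m·K/W
R_perlite = ΣR − ΣR_known = 1.797 − 0.08020 = 1.717 m·K/W
ln(r₂/r₁)/(2πk) = 1.717 ⇒ k = 0.6841/(2π·1.717) = 0.0634 W/m·K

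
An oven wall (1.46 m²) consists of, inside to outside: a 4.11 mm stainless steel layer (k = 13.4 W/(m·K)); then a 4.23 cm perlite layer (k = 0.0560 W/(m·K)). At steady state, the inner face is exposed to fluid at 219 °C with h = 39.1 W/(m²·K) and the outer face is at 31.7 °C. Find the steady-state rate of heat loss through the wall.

Treat each layer as a resistance in series:
  R_conv,in = 1/(hA) = 1/(39.1·1.46) = 0.01752 K/W
  R_stainless steel = L/(kA) = 0.00411/(13.4·1.46) = 2.101×10^-4 K/W
  R_perlite = L/(kA) = 0.0423/(0.0560·1.46) = 0.5174 K/W
ΣR = 0.01752 + 2.101×10^-4 + 0.5174 = 0.5351 K/W
Q = ΔT/ΣR = (219 °C − 31.7 °C)/0.5351 = 350 W

Q = 350 W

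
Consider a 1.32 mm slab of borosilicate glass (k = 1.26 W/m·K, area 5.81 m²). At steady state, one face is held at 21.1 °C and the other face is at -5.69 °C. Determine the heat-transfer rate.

Q = kA·ΔT/L = 1.26 × 5.81 × |21.1 °C − -5.69 °C| / 0.00132 = 1.49×10^5 W

Q = 149 kW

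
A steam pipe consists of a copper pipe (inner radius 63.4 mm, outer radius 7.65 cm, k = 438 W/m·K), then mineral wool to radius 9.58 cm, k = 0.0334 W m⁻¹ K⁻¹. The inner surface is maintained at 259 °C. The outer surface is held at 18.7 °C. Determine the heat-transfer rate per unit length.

Series thermal resistances, inner to outer:
  R'_copper = ln(0.0765/0.0634)/(2πk) = 0.1878/(2π·438) = 6.825×10^-5 m·K/W
  R'_mineral wool = ln(0.0958/0.0765)/(2πk) = 0.2250/(2π·0.0334) = 1.072 m·K/W
ΣR = 6.825×10^-5 + 1.072 = 1.072 m·K/W
Q' = ΔT/ΣR = (259 °C − 18.7 °C)/1.072 = 224 W/m

Q' = 224 W/m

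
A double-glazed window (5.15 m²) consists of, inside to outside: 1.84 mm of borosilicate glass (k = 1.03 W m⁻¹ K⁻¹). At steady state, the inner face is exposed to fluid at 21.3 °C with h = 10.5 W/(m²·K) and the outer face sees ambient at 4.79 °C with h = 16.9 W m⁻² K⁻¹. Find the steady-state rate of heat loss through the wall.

Resistance network (inner→outer):
  R_conv,in = 1/(hA) = 1/(10.5·5.15) = 0.01849 K/W
  R_borosilicate glass = L/(kA) = 0.00184/(1.03·5.15) = 3.469×10^-4 K/W
  R_conv,out = 1/(hA) = 1/(16.9·5.15) = 0.01149 K/W
ΣR = 0.01849 + 3.469×10^-4 + 0.01149 = 0.03033 K/W
Q = ΔT/ΣR = (21.3 °C − 4.79 °C)/0.03033 = 544 W

Q = 544 W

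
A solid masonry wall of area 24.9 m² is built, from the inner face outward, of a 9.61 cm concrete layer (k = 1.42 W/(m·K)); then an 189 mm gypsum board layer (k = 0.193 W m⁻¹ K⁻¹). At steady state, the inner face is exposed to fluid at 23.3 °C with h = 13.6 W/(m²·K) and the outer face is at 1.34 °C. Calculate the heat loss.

Series thermal resistances, inner to outer:
  R_conv,in = 1/(hA) = 1/(13.6·24.9) = 0.002953 K/W
  R_concrete = L/(kA) = 0.0961/(1.42·24.9) = 0.002718 K/W
  R_gypsum board = L/(kA) = 0.189/(0.193·24.9) = 0.03933 K/W
ΣR = 0.002953 + 0.002718 + 0.03933 = 0.04500 K/W
Q = ΔT/ΣR = (23.3 °C − 1.34 °C)/0.04500 = 488 W

Q = 488 W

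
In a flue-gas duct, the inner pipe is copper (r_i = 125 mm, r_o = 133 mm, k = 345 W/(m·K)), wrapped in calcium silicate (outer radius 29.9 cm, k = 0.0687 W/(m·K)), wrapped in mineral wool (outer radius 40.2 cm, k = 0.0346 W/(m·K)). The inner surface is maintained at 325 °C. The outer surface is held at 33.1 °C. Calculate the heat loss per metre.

Q' = 90.1 W/m

Series thermal resistances, inner to outer:
  R'_copper = ln(0.133/0.125)/(2πk) = 0.06204/(2π·345) = 2.862×10^-5 m·K/W
  R'_calcium silicate = ln(0.299/0.133)/(2πk) = 0.8101/(2π·0.0687) = 1.877 m·K/W
  R'_mineral wool = ln(0.402/0.299)/(2πk) = 0.2960/(2π·0.0346) = 1.362 m·K/W
ΣR = 2.862×10^-5 + 1.877 + 1.362 = 3.239 m·K/W
Q' = ΔT/ΣR = (325 °C − 33.1 °C)/3.239 = 90.1 W/m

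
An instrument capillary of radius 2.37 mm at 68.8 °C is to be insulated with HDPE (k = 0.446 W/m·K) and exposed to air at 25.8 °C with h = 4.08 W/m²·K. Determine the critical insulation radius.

r_cr = 10.9 cm

For a cylinder, r_cr = k_ins/h = 0.446/4.08 = 0.109 m = 10.9 cm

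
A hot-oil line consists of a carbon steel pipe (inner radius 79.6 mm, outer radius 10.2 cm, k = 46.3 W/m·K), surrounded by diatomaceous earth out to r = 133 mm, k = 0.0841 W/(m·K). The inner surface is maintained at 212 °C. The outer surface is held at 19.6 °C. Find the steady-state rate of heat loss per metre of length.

Q' = 382 W/m

Treat each layer as a resistance in series:
  R'_carbon steel = ln(0.102/0.0796)/(2πk) = 0.2480/(2π·46.3) = 8.524×10^-4 m·K/W
  R'_diatomaceous earth = ln(0.133/0.102)/(2πk) = 0.2654/(2π·0.0841) = 0.5022 m·K/W
ΣR = 8.524×10^-4 + 0.5022 = 0.5031 m·K/W
Q' = ΔT/ΣR = (212 °C − 19.6 °C)/0.5031 = 382 W/m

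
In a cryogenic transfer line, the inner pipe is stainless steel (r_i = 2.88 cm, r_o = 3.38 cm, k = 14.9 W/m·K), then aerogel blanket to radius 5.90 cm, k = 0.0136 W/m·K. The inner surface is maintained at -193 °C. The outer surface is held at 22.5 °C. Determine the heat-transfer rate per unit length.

Series thermal resistances, inner to outer:
  R'_stainless steel = ln(0.0338/0.0288)/(2πk) = 0.1601/(2π·14.9) = 0.001710 m·K/W
  R'_aerogel blanket = ln(0.0590/0.0338)/(2πk) = 0.5571/(2π·0.0136) = 6.519 m·K/W
ΣR = 0.001710 + 6.519 = 6.521 m·K/W
Q' = ΔT/ΣR = (-193 °C − 22.5 °C)/6.521 = -33.0 W/m
(Negative Q' ⇒ heat flows inward; heat gain = 33.0 W/m.)

Q' = 33.0 W/m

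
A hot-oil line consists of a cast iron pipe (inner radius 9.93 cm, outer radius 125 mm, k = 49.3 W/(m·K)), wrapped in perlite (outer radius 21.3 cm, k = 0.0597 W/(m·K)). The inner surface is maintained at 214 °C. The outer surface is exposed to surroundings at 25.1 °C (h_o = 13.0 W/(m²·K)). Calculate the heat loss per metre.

Q' = 128 W/m

Treat each layer as a resistance in series:
  R'_cast iron = ln(0.125/0.0993)/(2πk) = 0.2302/(2π·49.3) = 7.431×10^-4 m·K/W
  R'_perlite = ln(0.213/0.125)/(2πk) = 0.5330/(2π·0.0597) = 1.421 m·K/W
  R'_conv,out = 1/(2πr h) = 1/(2π·0.213·13.0) = 0.05748 m·K/W
ΣR = 7.431×10^-4 + 1.421 + 0.05748 = 1.479 m·K/W
Q' = ΔT/ΣR = (214 °C − 25.1 °C)/1.479 = 128 W/m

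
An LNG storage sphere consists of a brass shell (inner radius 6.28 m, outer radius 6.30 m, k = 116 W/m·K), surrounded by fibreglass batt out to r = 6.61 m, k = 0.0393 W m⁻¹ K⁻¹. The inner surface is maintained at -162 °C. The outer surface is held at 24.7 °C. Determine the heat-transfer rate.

Q = 12.4 kW

Treat each layer as a resistance in series:
  R_brass = (1/6.28 − 1/6.30)/(4πk) = 5.055×10^-4/(4π·116) = 3.468×10^-7 K/W
  R_fibreglass batt = (1/6.30 − 1/6.61)/(4πk) = 0.007444/(4π·0.0393) = 0.01507 K/W
ΣR = 3.468×10^-7 + 0.01507 = 0.01507 K/W
Q = ΔT/ΣR = (-162 °C − 24.7 °C)/0.01507 = -12400 W
(Negative Q ⇒ heat flows inward; heat gain = 12400 W.)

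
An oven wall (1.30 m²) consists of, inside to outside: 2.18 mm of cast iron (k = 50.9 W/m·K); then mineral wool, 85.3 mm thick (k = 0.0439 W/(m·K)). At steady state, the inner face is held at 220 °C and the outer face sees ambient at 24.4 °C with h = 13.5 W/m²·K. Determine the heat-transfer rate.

Q = 126 W

Resistance network (inner→outer):
  R_cast iron = L/(kA) = 0.00218/(50.9·1.30) = 3.295×10^-5 K/W
  R_mineral wool = L/(kA) = 0.0853/(0.0439·1.30) = 1.495 K/W
  R_conv,out = 1/(hA) = 1/(13.5·1.30) = 0.05698 K/W
ΣR = 3.295×10^-5 + 1.495 + 0.05698 = 1.552 K/W
Q = ΔT/ΣR = (220 °C − 24.4 °C)/1.552 = 126 W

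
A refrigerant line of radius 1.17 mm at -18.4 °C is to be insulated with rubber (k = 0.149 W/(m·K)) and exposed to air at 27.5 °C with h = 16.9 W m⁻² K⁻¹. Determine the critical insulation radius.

For a cylinder, r_cr = k_ins/h = 0.149/16.9 = 0.00882 m = 0.882 cm

r_cr = 0.882 cm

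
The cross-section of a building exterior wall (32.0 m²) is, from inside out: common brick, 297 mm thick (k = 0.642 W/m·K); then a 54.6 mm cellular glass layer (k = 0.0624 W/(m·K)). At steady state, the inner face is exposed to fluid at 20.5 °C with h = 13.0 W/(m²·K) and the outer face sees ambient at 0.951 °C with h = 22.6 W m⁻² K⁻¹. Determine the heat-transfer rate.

Treat each layer as a resistance in series:
  R_conv,in = 1/(hA) = 1/(13.0·32.0) = 0.002404 K/W
  R_common brick = L/(kA) = 0.297/(0.642·32.0) = 0.01446 K/W
  R_cellular glass = L/(kA) = 0.0546/(0.0624·32.0) = 0.02734 K/W
  R_conv,out = 1/(hA) = 1/(22.6·32.0) = 0.001383 K/W
ΣR = 0.002404 + 0.01446 + 0.02734 + 0.001383 = 0.04559 K/W
Q = ΔT/ΣR = (20.5 °C − 0.951 °C)/0.04559 = 429 W

Q = 429 W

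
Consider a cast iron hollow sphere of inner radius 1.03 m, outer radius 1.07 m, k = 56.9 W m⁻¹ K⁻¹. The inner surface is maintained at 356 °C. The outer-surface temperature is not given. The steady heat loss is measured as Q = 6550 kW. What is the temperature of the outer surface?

T_out = 23.5 °C

Series resistances:
  R_cast iron = (1/1.03 − 1/1.07)/(4πk) = 0.03629/(4π·56.9) = 5.076×10^-5 K/W
ΣR = 5.076×10^-5 K/W
ΔT = Q·ΣR = 6.55×10^6 × 5.076×10^-5 = 332.5 K
Heat flows outward, so T_out = T_in − ΔT = 356 − 332.5 = 23.5 °C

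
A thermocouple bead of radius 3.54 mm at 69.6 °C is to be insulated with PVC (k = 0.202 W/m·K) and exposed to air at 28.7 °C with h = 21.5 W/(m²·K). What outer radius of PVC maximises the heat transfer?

r_cr = 1.88 cm

For a sphere, r_cr = 2k_ins/h = 2·0.202/21.5 = 0.0188 m = 1.88 cm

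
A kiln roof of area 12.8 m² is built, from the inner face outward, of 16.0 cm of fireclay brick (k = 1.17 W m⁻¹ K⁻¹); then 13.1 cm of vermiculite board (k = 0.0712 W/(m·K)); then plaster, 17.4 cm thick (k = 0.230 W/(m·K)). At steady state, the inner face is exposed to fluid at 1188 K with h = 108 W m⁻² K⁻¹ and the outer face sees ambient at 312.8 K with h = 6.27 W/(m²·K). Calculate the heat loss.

Q = 3860 W

Treat each layer as a resistance in series:
  R_conv,in = 1/(hA) = 1/(108·12.8) = 7.234×10^-4 K/W
  R_fireclay brick = L/(kA) = 0.160/(1.17·12.8) = 0.01068 K/W
  R_vermiculite board = L/(kA) = 0.131/(0.0712·12.8) = 0.1437 K/W
  R_plaster = L/(kA) = 0.174/(0.230·12.8) = 0.05910 K/W
  R_conv,out = 1/(hA) = 1/(6.27·12.8) = 0.01246 K/W
ΣR = 7.234×10^-4 + 0.01068 + 0.1437 + 0.05910 + 0.01246 = 0.2267 K/W
Q = ΔT/ΣR = (1188 K − 312.8 K)/0.2267 = 3860 W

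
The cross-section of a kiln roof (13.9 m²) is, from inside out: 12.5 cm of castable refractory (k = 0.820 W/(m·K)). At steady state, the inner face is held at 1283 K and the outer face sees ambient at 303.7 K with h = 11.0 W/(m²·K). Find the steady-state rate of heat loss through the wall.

Series thermal resistances, inner to outer:
  R_castable refractory = L/(kA) = 0.125/(0.820·13.9) = 0.01097 K/W
  R_conv,out = 1/(hA) = 1/(11.0·13.9) = 0.006540 K/W
ΣR = 0.01097 + 0.006540 = 0.01751 K/W
Q = ΔT/ΣR = (1283 K − 303.7 K)/0.01751 = 55900 W

Q = 55.9 kW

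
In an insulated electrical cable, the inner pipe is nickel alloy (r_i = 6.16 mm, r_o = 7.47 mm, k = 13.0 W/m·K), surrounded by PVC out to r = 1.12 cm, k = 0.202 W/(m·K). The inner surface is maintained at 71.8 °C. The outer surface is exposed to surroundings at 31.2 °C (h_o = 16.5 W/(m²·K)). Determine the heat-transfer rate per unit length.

Q' = 34.3 W/m

Series thermal resistances, inner to outer:
  R'_nickel alloy = ln(0.00747/0.00616)/(2πk) = 0.1928/(2π·13.0) = 0.002361 m·K/W
  R'_PVC = ln(0.0112/0.00747)/(2πk) = 0.4050/(2π·0.202) = 0.3191 m·K/W
  R'_conv,out = 1/(2πr h) = 1/(2π·0.0112·16.5) = 0.8612 m·K/W
ΣR = 0.002361 + 0.3191 + 0.8612 = 1.183 m·K/W
Q' = ΔT/ΣR = (71.8 °C − 31.2 °C)/1.183 = 34.3 W/m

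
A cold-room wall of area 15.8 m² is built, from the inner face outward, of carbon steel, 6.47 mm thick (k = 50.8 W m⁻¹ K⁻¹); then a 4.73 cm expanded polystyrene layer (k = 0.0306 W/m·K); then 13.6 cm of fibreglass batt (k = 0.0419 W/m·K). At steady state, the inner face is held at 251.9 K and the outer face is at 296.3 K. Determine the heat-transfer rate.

Q = 146 W

Series thermal resistances, inner to outer:
  R_carbon steel = L/(kA) = 0.00647/(50.8·15.8) = 8.061×10^-6 K/W
  R_expanded polystyrene = L/(kA) = 0.0473/(0.0306·15.8) = 0.09783 K/W
  R_fibreglass batt = L/(kA) = 0.136/(0.0419·15.8) = 0.2054 K/W
ΣR = 8.061×10^-6 + 0.09783 + 0.2054 = 0.3032 K/W
Q = ΔT/ΣR = (251.9 K − 296.3 K)/0.3032 = -146 W
(Negative Q ⇒ heat flows inward; heat gain = 146 W.)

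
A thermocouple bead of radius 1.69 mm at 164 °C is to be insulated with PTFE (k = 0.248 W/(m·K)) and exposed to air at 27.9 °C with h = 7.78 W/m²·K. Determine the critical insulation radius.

r_cr = 6.38 cm

For a sphere, r_cr = 2k_ins/h = 2·0.248/7.78 = 0.0638 m = 6.38 cm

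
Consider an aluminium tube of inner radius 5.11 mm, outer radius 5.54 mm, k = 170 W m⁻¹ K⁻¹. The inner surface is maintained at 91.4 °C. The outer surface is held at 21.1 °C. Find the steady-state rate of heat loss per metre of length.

Q' = 2πk·ΔT/ln(r₂/r₁) = 2π × 170 × 70.3 / ln(0.00554/0.00511) = 9.29×10^5 W/m

Q' = 9.29×10^5 W/m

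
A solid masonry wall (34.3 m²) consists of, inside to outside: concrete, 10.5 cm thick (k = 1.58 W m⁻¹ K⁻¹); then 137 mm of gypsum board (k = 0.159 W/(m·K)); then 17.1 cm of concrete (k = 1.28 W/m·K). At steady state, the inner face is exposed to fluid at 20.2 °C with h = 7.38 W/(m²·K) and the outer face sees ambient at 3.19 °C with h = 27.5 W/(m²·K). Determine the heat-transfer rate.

Resistance network (inner→outer):
  R_conv,in = 1/(hA) = 1/(7.38·34.3) = 0.003950 K/W
  R_concrete = L/(kA) = 0.105/(1.58·34.3) = 0.001937 K/W
  R_gypsum board = L/(kA) = 0.137/(0.159·34.3) = 0.02512 K/W
  R_concrete = L/(kA) = 0.171/(1.28·34.3) = 0.003895 K/W
  R_conv,out = 1/(hA) = 1/(27.5·34.3) = 0.001060 K/W
ΣR = 0.003950 + 0.001937 + 0.02512 + 0.003895 + 0.001060 = 0.03596 K/W
Q = ΔT/ΣR = (20.2 °C − 3.19 °C)/0.03596 = 473 W

Q = 473 W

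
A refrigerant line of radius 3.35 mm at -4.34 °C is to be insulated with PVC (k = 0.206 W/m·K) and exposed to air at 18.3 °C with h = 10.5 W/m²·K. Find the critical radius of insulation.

For a cylinder, r_cr = k_ins/h = 0.206/10.5 = 0.0196 m = 1.96 cm

r_cr = 1.96 cm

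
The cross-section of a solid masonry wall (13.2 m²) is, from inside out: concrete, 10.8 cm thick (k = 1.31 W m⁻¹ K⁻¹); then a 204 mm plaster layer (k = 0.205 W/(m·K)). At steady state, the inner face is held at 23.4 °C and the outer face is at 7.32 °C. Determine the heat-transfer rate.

Q = 197 W

Treat each layer as a resistance in series:
  R_concrete = L/(kA) = 0.108/(1.31·13.2) = 0.006246 K/W
  R_plaster = L/(kA) = 0.204/(0.205·13.2) = 0.07539 K/W
ΣR = 0.006246 + 0.07539 = 0.08164 K/W
Q = ΔT/ΣR = (23.4 °C − 7.32 °C)/0.08164 = 197 W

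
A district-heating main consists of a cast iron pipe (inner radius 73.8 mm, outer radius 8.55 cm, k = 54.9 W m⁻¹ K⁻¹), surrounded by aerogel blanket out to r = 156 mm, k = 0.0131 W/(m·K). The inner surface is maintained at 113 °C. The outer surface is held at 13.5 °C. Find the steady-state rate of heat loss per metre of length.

Series thermal resistances, inner to outer:
  R'_cast iron = ln(0.0855/0.0738)/(2πk) = 0.1472/(2π·54.9) = 4.266×10^-4 m·K/W
  R'_aerogel blanket = ln(0.156/0.0855)/(2πk) = 0.6013/(2π·0.0131) = 7.306 m·K/W
ΣR = 4.266×10^-4 + 7.306 = 7.306 m·K/W
Q' = ΔT/ΣR = (113 °C − 13.5 °C)/7.306 = 13.6 W/m

Q' = 13.6 W/m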